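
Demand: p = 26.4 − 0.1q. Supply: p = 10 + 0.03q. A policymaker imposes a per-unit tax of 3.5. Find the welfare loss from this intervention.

47.12

Competitive equilibrium: 26.4 − 0.1q = 10 + 0.03q → q* = 126.1538, p* = 13.7846.
With the tax, the buyer price exceeds the seller price by 3.5: (26.4 − 0.1q) − (10 + 0.03q) = 3.5 → q' = 99.2308.
Δq = 126.1538 − 99.2308 = 26.923; the wedge equals the tax, 3.5.
DWL = ½ × 26.923 × 3.5 = 47.12.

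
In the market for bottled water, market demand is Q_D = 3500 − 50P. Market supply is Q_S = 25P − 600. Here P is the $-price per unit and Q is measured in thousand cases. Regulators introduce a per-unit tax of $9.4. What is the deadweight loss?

$736.33 thousand

In inverse form: demand P = 70 − 0.02Q, supply P = 24 + 0.04Q.
Competitive equilibrium: 70 − 0.02Q = 24 + 0.04Q → Q* = 766.6667, P* = 54.6667.
With the tax, the buyer price exceeds the seller price by 9.4: (70 − 0.02Q) − (24 + 0.04Q) = 9.4 → Q' = 610.
ΔQ = 766.6667 − 610 = 156.6667; the wedge equals the tax, 9.4.
Welfare loss = ½ × 156.6667 × 9.4 = $736.33 thousand.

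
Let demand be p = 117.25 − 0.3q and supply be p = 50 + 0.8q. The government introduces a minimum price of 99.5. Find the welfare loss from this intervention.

2.13

Competitive equilibrium: 117.25 − 0.3q = 50 + 0.8q → q* = 61.1364, p* = 98.9091.
At the floor p = 99.5, quantity demanded = (117.25 − 99.5)/0.3 = 59.1667.
Sellers' marginal cost at q' = 59.1667: 50 + 0.8·59.1667 = 97.3334.
Δq = 61.1364 − 59.1667 = 1.9697; wedge = 99.5 − 97.3334 = 2.1666.
DWL = ½ × 1.9697 × 2.1666 = 2.13.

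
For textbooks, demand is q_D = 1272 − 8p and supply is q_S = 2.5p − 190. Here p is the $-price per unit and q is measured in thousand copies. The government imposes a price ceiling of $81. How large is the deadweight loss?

In inverse form: demand p = 159 − 0.125q, supply p = 76 + 0.4q.
Competitive equilibrium: 159 − 0.125q = 76 + 0.4q → q* = 158.0952, p* = 139.2381.
At the ceiling p = 81, quantity supplied = (81 − 76)/0.4 = 12.5.
Willingness to pay at q' = 12.5: 159 − 0.125·12.5 = 157.4375.
Δq = 158.0952 − 12.5 = 145.5952; wedge = 157.4375 − 81 = 76.4375.
DWL = ½ × 145.5952 × 76.4375 = $5564.47 thousand.

$5564.47 thousand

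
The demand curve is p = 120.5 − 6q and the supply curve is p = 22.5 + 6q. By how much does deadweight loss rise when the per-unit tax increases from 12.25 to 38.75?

56.31

Competitive equilibrium: 120.5 − 6q = 22.5 + 6q → q* = 8.1667, p* = 71.5.
For a per-unit tax t: Δq = t/12, so DWL = ½·t·(t/12) = t²/24.
At t = 12.25: DWL = 6.253. At t = 38.75: DWL = 62.565.
Increase = 62.565 − 6.253 = 56.31.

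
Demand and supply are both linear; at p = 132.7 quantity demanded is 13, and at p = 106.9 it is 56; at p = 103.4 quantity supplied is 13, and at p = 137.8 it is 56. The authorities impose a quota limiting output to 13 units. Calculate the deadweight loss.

Demand slope = (106.9 − 132.7)/(56 − 13) = −0.6, so p = 140.5 − 0.6q.
Supply slope = (137.8 − 103.4)/(56 − 13) = 0.8, so p = 93 + 0.8q.
Competitive equilibrium: 140.5 − 0.6q = 93 + 0.8q → q* = 33.9286, p* = 120.1429.
At q = 13: demand price = 140.5 − 0.6·13 = 132.7; supply price = 93 + 0.8·13 = 103.4.
Δq = 33.9286 − 13 = 20.9286; wedge = 132.7 − 103.4 = 29.3.
Deadweight loss = ½ × 20.9286 × 29.3 = 306.60.

306.60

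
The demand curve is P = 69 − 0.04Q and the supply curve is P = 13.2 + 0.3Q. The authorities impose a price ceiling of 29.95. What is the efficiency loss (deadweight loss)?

1993.33

Competitive equilibrium: 69 − 0.04Q = 13.2 + 0.3Q → Q* = 164.11765, P* = 62.43529.
At the ceiling P = 29.95, quantity supplied = (29.95 − 13.2)/0.3 = 55.83333.
Willingness to pay at Q' = 55.83333: 69 − 0.04·55.83333 = 66.76667.
ΔQ = 164.11765 − 55.83333 = 108.28432; wedge = 66.76667 − 29.95 = 36.81667.
Welfare loss = ½ × 108.28432 × 36.81667 = 1993.33.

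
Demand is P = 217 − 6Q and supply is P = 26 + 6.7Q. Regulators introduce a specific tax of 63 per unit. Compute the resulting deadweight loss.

Competitive equilibrium: 217 − 6Q = 26 + 6.7Q → Q* = 15.0394, P* = 126.7638.
With the tax, the buyer price exceeds the seller price by 63: (217 − 6Q) − (26 + 6.7Q) = 63 → Q' = 10.0787.
ΔQ = 15.0394 − 10.0787 = 4.9607; the wedge equals the tax, 63.
DWL = ½ × 4.9607 × 63 = 156.26.

156.26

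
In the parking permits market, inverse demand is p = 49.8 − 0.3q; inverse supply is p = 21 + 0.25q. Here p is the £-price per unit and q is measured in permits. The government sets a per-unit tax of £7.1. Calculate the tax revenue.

£280.13

Competitive equilibrium: 49.8 − 0.3q = 21 + 0.25q → q* = 52.3636, p* = 34.0909.
With the tax, the buyer price exceeds the seller price by 7.1: (49.8 − 0.3q) − (21 + 0.25q) = 7.1 → q' = 39.4545.
Tax revenue = 7.1 × 39.4545 = £280.13.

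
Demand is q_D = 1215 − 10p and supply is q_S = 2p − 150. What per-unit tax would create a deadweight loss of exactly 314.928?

In inverse form: demand p = 121.5 − 0.1q, supply p = 75 + 0.5q.
Competitive equilibrium: 121.5 − 0.1q = 75 + 0.5q → q* = 77.5, p* = 113.75.
A tax t gives Δq = t/0.6 and wedge t, so DWL = t²/1.2.
t²/1.2 = 314.928 → t² = 377.9136 → t = 19.44.

19.44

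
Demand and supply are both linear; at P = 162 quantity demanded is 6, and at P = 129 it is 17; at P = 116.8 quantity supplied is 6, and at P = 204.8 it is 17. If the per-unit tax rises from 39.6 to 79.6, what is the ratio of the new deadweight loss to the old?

4.041

Demand slope = (129 − 162)/(17 − 6) = −3, so P = 180 − 3Q.
Supply slope = (204.8 − 116.8)/(17 − 6) = 8, so P = 68.8 + 8Q.
Competitive equilibrium: 180 − 3Q = 68.8 + 8Q → Q* = 10.1091, P* = 149.6727.
For a per-unit tax t: ΔQ = t/11, so DWL = ½·t·(t/11) = t²/22.
At t = 39.6: DWL = 71.28. At t = 79.6: DWL = 288.007.
Ratio = (79.6/39.6)² = 4.041.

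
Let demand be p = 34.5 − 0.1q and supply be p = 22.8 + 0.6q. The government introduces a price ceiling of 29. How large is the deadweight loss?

14.25

Competitive equilibrium: 34.5 − 0.1q = 22.8 + 0.6q → q* = 16.7143, p* = 32.8286.
At the ceiling p = 29, quantity supplied = (29 − 22.8)/0.6 = 10.3333.
Willingness to pay at q' = 10.3333: 34.5 − 0.1·10.3333 = 33.4667.
Δq = 16.7143 − 10.3333 = 6.381; wedge = 33.4667 − 29 = 4.4667.
The triangle = ½ × 6.381 × 4.4667 = 14.25.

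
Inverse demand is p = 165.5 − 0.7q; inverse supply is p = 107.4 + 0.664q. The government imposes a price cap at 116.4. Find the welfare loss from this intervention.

575.19

Competitive equilibrium: 165.5 − 0.7q = 107.4 + 0.664q → q* = 42.5953, p* = 135.6833.
At the ceiling p = 116.4, quantity supplied = (116.4 − 107.4)/0.664 = 13.5542.
Willingness to pay at q' = 13.5542: 165.5 − 0.7·13.5542 = 156.0121.
Δq = 42.5953 − 13.5542 = 29.0411; wedge = 156.0121 − 116.4 = 39.6121.
DWL = ½ × 29.0411 × 39.6121 = 575.19.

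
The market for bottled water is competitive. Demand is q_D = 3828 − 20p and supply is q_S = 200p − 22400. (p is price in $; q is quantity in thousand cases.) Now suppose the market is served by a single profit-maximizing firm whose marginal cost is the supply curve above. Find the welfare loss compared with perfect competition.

$12996 thousand

In inverse form: demand p = 191.4 − 0.05q, supply p = 112 + 0.005q.
Competitive equilibrium: 191.4 − 0.05q = 112 + 0.005q → q* = 1443.63636, p* = 119.21818.
Marginal revenue: MR = 191.4 − 0.1q. Set MR = MC: 191.4 − 0.1q = 112 + 0.005q → q_m = 756.19048.
Price p_m = 191.4 − 0.05·756.19048 = 153.59048; MC(q_m) = 112 + 0.005·756.19048 = 115.78095.
Competitive q* = 1443.63636, so Δq = 687.44588; wedge = 153.59048 − 115.78095 = 37.80953.
The triangle = ½ × 687.44588 × 37.80953 = $12996 thousand.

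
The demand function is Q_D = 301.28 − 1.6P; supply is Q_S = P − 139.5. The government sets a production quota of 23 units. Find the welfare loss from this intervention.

40.16

In inverse form: demand P = 188.3 − 0.625Q, supply P = 139.5 + Q.
Competitive equilibrium: 188.3 − 0.625Q = 139.5 + Q → Q* = 30.0308, P* = 169.5308.
At Q = 23: demand price = 188.3 − 0.625·23 = 173.925; supply price = 139.5 + 1·23 = 162.5.
ΔQ = 30.0308 − 23 = 7.0308; wedge = 173.925 − 162.5 = 11.425.
Deadweight loss = ½ × 7.0308 × 11.425 = 40.16.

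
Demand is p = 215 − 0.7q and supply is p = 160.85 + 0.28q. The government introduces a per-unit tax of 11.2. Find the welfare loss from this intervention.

Competitive equilibrium: 215 − 0.7q = 160.85 + 0.28q → q* = 55.2551, p* = 176.3214.
With the tax, the buyer price exceeds the seller price by 11.2: (215 − 0.7q) − (160.85 + 0.28q) = 11.2 → q' = 43.8265.
Δq = 55.2551 − 43.8265 = 11.4286; the wedge equals the tax, 11.2.
DWL = ½ × 11.4286 × 11.2 = 64.

64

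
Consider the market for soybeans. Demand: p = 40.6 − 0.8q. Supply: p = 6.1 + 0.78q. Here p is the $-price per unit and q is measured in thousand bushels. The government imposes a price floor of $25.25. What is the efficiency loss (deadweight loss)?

Competitive equilibrium: 40.6 − 0.8q = 6.1 + 0.78q → q* = 21.8354, p* = 23.1316.
At the floor p = 25.25, quantity demanded = (40.6 − 25.25)/0.8 = 19.1875.
Sellers' marginal cost at q' = 19.1875: 6.1 + 0.78·19.1875 = 21.0663.
Δq = 21.8354 − 19.1875 = 2.6479; wedge = 25.25 − 21.0663 = 4.1837.
Deadweight loss = ½ × 2.6479 × 4.1837 = $5.54 thousand.

$5.54 thousand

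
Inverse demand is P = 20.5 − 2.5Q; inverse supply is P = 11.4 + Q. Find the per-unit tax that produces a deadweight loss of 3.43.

Competitive equilibrium: 20.5 − 2.5Q = 11.4 + Q → Q* = 2.6, P* = 14.
A tax t gives ΔQ = t/3.5 and wedge t, so DWL = t²/7.
t²/7 = 3.43 → t² = 24.01 → t = 4.9.

4.9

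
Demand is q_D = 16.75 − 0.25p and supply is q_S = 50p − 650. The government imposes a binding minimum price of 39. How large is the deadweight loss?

In inverse form: demand p = 67 − 4q, supply p = 13 + 0.02q.
Competitive equilibrium: 67 − 4q = 13 + 0.02q → q* = 13.4328, p* = 13.2687.
At the floor p = 39, quantity demanded = (67 − 39)/4 = 7.
Sellers' marginal cost at q' = 7: 13 + 0.02·7 = 13.14.
Δq = 13.4328 − 7 = 6.4328; wedge = 39 − 13.14 = 25.86.
Deadweight loss = ½ × 6.4328 × 25.86 = 83.18.

83.18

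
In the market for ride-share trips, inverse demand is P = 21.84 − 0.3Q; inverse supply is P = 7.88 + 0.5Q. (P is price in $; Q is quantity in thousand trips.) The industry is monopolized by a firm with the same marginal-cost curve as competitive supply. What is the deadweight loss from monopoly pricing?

$9.06 thousand

Competitive equilibrium: 21.84 − 0.3Q = 7.88 + 0.5Q → Q* = 17.45, P* = 16.605.
Marginal revenue: MR = 21.84 − 0.6Q. Set MR = MC: 21.84 − 0.6Q = 7.88 + 0.5Q → Q_m = 12.6909.
Price P_m = 21.84 − 0.3·12.6909 = 18.0327; MC(Q_m) = 7.88 + 0.5·12.6909 = 14.2255.
Competitive Q* = 17.45, so ΔQ = 4.7591; wedge = 18.0327 − 14.2255 = 3.8072.
The triangle = ½ × 4.7591 × 3.8072 = $9.06 thousand.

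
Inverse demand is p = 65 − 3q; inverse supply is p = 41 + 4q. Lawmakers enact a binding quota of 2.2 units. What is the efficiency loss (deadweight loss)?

5.28

Competitive equilibrium: 65 − 3q = 41 + 4q → q* = 3.4286, p* = 54.7143.
At q = 2.2: demand price = 65 − 3·2.2 = 58.4; supply price = 41 + 4·2.2 = 49.8.
Δq = 3.4286 − 2.2 = 1.2286; wedge = 58.4 − 49.8 = 8.6.
The triangle = ½ × 1.2286 × 8.6 = 5.28.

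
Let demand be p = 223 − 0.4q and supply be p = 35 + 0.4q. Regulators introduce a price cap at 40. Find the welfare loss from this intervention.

Competitive equilibrium: 223 − 0.4q = 35 + 0.4q → q* = 235, p* = 129.
At the ceiling p = 40, quantity supplied = (40 − 35)/0.4 = 12.5.
Willingness to pay at q' = 12.5: 223 − 0.4·12.5 = 218.
Δq = 235 − 12.5 = 222.5; wedge = 218 − 40 = 178.
Deadweight loss = ½ × 222.5 × 178 = 19802.50.

19802.50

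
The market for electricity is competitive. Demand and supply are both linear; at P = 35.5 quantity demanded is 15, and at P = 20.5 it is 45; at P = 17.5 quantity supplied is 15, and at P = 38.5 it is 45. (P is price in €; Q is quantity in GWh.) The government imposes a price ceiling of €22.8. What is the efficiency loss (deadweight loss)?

Demand slope = (20.5 − 35.5)/(45 − 15) = −0.5, so P = 43 − 0.5Q.
Supply slope = (38.5 − 17.5)/(45 − 15) = 0.7, so P = 7 + 0.7Q.
Competitive equilibrium: 43 − 0.5Q = 7 + 0.7Q → Q* = 30, P* = 28.
At the ceiling P = 22.8, quantity supplied = (22.8 − 7)/0.7 = 22.5714.
Willingness to pay at Q' = 22.5714: 43 − 0.5·22.5714 = 31.7143.
ΔQ = 30 − 22.5714 = 7.4286; wedge = 31.7143 − 22.8 = 8.9143.
DWL = ½ × 7.4286 × 8.9143 = €33.11.

€33.11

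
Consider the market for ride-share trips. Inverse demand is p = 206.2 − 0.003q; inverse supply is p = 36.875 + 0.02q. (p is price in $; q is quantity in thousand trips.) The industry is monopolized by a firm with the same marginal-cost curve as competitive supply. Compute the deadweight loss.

Competitive equilibrium: 206.2 − 0.003q = 36.875 + 0.02q → q* = 7361.9565, p* = 184.1141.
Marginal revenue: MR = 206.2 − 0.006q. Set MR = MC: 206.2 − 0.006q = 36.875 + 0.02q → q_m = 6512.5.
Price p_m = 206.2 − 0.003·6512.5 = 186.6625; MC(q_m) = 36.875 + 0.02·6512.5 = 167.125.
Competitive q* = 7361.9565, so Δq = 849.4565; wedge = 186.6625 − 167.125 = 19.5375.
Welfare loss = ½ × 849.4565 × 19.5375 = $8298.13 thousand.

$8298.13 thousand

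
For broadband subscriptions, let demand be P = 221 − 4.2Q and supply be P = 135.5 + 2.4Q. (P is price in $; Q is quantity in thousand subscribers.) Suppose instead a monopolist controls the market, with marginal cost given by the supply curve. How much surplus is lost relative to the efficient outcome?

Competitive equilibrium: 221 − 4.2Q = 135.5 + 2.4Q → Q* = 12.9545, P* = 166.5909.
Marginal revenue: MR = 221 − 8.4Q. Set MR = MC: 221 − 8.4Q = 135.5 + 2.4Q → Q_m = 7.9167.
Price P_m = 221 − 4.2·7.9167 = 187.7499; MC(Q_m) = 135.5 + 2.4·7.9167 = 154.5001.
Competitive Q* = 12.9545, so ΔQ = 5.0378; wedge = 187.7499 − 154.5001 = 33.2498.
Deadweight loss = ½ × 5.0378 × 33.2498 = $83.75 thousand.

$83.75 thousand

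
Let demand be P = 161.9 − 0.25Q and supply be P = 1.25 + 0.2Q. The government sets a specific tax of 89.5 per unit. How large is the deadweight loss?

Competitive equilibrium: 161.9 − 0.25Q = 1.25 + 0.2Q → Q* = 357, P* = 72.65.
With the tax, the buyer price exceeds the seller price by 89.5: (161.9 − 0.25Q) − (1.25 + 0.2Q) = 89.5 → Q' = 158.1111.
ΔQ = 357 − 158.1111 = 198.8889; the wedge equals the tax, 89.5.
The triangle = ½ × 198.8889 × 89.5 = 8900.28.

8900.28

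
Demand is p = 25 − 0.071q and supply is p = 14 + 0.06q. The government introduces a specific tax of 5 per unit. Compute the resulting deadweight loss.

Competitive equilibrium: 25 − 0.071q = 14 + 0.06q → q* = 83.9695, p* = 19.0382.
With the tax, the buyer price exceeds the seller price by 5: (25 − 0.071q) − (14 + 0.06q) = 5 → q' = 45.8015.
Δq = 83.9695 − 45.8015 = 38.168; the wedge equals the tax, 5.
Deadweight loss = ½ × 38.168 × 5 = 95.42.

95.42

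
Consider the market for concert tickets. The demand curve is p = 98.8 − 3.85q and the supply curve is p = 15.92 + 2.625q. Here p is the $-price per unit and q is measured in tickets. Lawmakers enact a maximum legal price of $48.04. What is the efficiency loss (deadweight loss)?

$1.03

Competitive equilibrium: 98.8 − 3.85q = 15.92 + 2.625q → q* = 12.8, p* = 49.52.
At the ceiling p = 48.04, quantity supplied = (48.04 − 15.92)/2.625 = 12.2362.
Willingness to pay at q' = 12.2362: 98.8 − 3.85·12.2362 = 51.6906.
Δq = 12.8 − 12.2362 = 0.5638; wedge = 51.6906 − 48.04 = 3.6506.
Welfare loss = ½ × 0.5638 × 3.6506 = $1.03.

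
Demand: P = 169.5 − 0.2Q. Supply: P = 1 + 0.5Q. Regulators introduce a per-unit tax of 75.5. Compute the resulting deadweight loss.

4071.61

Competitive equilibrium: 169.5 − 0.2Q = 1 + 0.5Q → Q* = 240.7143, P* = 121.3571.
With the tax, the buyer price exceeds the seller price by 75.5: (169.5 − 0.2Q) − (1 + 0.5Q) = 75.5 → Q' = 132.8571.
ΔQ = 240.7143 − 132.8571 = 107.8572; the wedge equals the tax, 75.5.
DWL = ½ × 107.8572 × 75.5 = 4071.61.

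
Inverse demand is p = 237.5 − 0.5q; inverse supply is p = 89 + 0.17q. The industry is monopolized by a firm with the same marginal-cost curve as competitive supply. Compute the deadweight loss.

3005.50

Competitive equilibrium: 237.5 − 0.5q = 89 + 0.17q → q* = 221.6418, p* = 126.6791.
Marginal revenue: MR = 237.5 − q. Set MR = MC: 237.5 − q = 89 + 0.17q → q_m = 126.9231.
Price p_m = 237.5 − 0.5·126.9231 = 174.0385; MC(q_m) = 89 + 0.17·126.9231 = 110.5769.
Competitive q* = 221.6418, so Δq = 94.7187; wedge = 174.0385 − 110.5769 = 63.4616.
The triangle = ½ × 94.7187 × 63.4616 = 3005.50.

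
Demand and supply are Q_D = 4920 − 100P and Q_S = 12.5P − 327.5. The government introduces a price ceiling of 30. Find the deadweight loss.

In inverse form: demand P = 49.2 − 0.01Q, supply P = 26.2 + 0.08Q.
Competitive equilibrium: 49.2 − 0.01Q = 26.2 + 0.08Q → Q* = 255.5556, P* = 46.6444.
At the ceiling P = 30, quantity supplied = (30 − 26.2)/0.08 = 47.5.
Willingness to pay at Q' = 47.5: 49.2 − 0.01·47.5 = 48.725.
ΔQ = 255.5556 − 47.5 = 208.0556; wedge = 48.725 − 30 = 18.725.
The triangle = ½ × 208.0556 × 18.725 = 1947.92.

1947.92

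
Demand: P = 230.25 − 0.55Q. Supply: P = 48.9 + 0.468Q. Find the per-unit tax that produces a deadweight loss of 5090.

Competitive equilibrium: 230.25 − 0.55Q = 48.9 + 0.468Q → Q* = 178.1434, P* = 132.2711.
A tax t gives ΔQ = t/1.018 and wedge t, so DWL = t²/2.036.
t²/2.036 = 5090 → t² = 10363.24 → t = 101.8.

101.8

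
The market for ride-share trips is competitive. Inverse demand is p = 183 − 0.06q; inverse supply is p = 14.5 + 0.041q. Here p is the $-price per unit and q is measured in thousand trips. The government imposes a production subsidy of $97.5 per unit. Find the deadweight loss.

$47060.64 thousand

Competitive equilibrium: 183 − 0.06q = 14.5 + 0.041q → q* = 1668.31683, p* = 82.90099.
The subsidy lowers effective supply by 97.5: p = 0.041q − 83.
New quantity: 183 − 0.06q = 0.041q − 83 → q' = 2633.66337.
Overproduction Δq = 2633.66337 − 1668.31683 = 965.34654; wedge = subsidy = 97.5.
Welfare loss = ½ × 965.34654 × 97.5 = $47060.64 thousand.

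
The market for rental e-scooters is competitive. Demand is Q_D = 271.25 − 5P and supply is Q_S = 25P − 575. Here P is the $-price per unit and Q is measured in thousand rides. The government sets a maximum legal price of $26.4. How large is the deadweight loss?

$245.26 thousand

In inverse form: demand P = 54.25 − 0.2Q, supply P = 23 + 0.04Q.
Competitive equilibrium: 54.25 − 0.2Q = 23 + 0.04Q → Q* = 130.2083, P* = 28.2083.
At the ceiling P = 26.4, quantity supplied = (26.4 − 23)/0.04 = 85.
Willingness to pay at Q' = 85: 54.25 − 0.2·85 = 37.25.
ΔQ = 130.2083 − 85 = 45.2083; wedge = 37.25 − 26.4 = 10.85.
Deadweight loss = ½ × 45.2083 × 10.85 = $245.26 thousand.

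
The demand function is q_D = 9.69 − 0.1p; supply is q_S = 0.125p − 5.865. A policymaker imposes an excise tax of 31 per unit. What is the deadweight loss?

In inverse form: demand p = 96.9 − 10q, supply p = 46.92 + 8q.
Competitive equilibrium: 96.9 − 10q = 46.92 + 8q → q* = 2.77667, p* = 69.13333.
With the tax, the buyer price exceeds the seller price by 31: (96.9 − 10q) − (46.92 + 8q) = 31 → q' = 1.05444.
Δq = 2.77667 − 1.05444 = 1.72223; the wedge equals the tax, 31.
Deadweight loss = ½ × 1.72223 × 31 = 26.69.

26.69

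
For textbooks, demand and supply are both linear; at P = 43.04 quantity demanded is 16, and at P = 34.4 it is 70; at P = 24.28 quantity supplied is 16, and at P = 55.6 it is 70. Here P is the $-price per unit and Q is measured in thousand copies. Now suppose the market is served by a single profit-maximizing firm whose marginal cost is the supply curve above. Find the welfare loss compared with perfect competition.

Demand slope = (34.4 − 43.04)/(70 − 16) = −0.16, so P = 45.6 − 0.16Q.
Supply slope = (55.6 − 24.28)/(70 − 16) = 0.58, so P = 15 + 0.58Q.
Competitive equilibrium: 45.6 − 0.16Q = 15 + 0.58Q → Q* = 41.3514, P* = 38.9838.
Marginal revenue: MR = 45.6 − 0.32Q. Set MR = MC: 45.6 − 0.32Q = 15 + 0.58Q → Q_m = 34.
Price P_m = 45.6 − 0.16·34 = 40.16; MC(Q_m) = 15 + 0.58·34 = 34.72.
Competitive Q* = 41.3514, so ΔQ = 7.3514; wedge = 40.16 − 34.72 = 5.44.
Welfare loss = ½ × 7.3514 × 5.44 = $20 thousand.

$20 thousand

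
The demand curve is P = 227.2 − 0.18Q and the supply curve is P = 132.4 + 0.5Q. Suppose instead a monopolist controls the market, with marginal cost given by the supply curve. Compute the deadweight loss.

Competitive equilibrium: 227.2 − 0.18Q = 132.4 + 0.5Q → Q* = 139.4118, P* = 202.1059.
Marginal revenue: MR = 227.2 − 0.36Q. Set MR = MC: 227.2 − 0.36Q = 132.4 + 0.5Q → Q_m = 110.2326.
Price P_m = 227.2 − 0.18·110.2326 = 207.3581; MC(Q_m) = 132.4 + 0.5·110.2326 = 187.5163.
Competitive Q* = 139.4118, so ΔQ = 29.1792; wedge = 207.3581 − 187.5163 = 19.8418.
Deadweight loss = ½ × 29.1792 × 19.8418 = 289.48.

289.48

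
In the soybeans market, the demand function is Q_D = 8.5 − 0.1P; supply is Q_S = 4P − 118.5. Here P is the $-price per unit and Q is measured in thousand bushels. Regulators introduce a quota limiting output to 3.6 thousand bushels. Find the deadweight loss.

In inverse form: demand P = 85 − 10Q, supply P = 29.625 + 0.25Q.
Competitive equilibrium: 85 − 10Q = 29.625 + 0.25Q → Q* = 5.4024, P* = 30.9756.
At Q = 3.6: demand price = 85 − 10·3.6 = 49; supply price = 29.625 + 0.25·3.6 = 30.525.
ΔQ = 5.4024 − 3.6 = 1.8024; wedge = 49 − 30.525 = 18.475.
Deadweight loss = ½ × 1.8024 × 18.475 = $16.65 thousand.

$16.65 thousand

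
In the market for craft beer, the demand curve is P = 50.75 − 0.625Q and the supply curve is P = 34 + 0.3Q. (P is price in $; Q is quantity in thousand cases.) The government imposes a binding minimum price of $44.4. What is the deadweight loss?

Competitive equilibrium: 50.75 − 0.625Q = 34 + 0.3Q → Q* = 18.1081, P* = 39.4324.
At the floor P = 44.4, quantity demanded = (50.75 − 44.4)/0.625 = 10.16.
Sellers' marginal cost at Q' = 10.16: 34 + 0.3·10.16 = 37.048.
ΔQ = 18.1081 − 10.16 = 7.9481; wedge = 44.4 − 37.048 = 7.352.
Deadweight loss = ½ × 7.9481 × 7.352 = $29.22 thousand.

$29.22 thousand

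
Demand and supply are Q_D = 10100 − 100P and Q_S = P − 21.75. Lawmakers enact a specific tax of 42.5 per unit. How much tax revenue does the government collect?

In inverse form: demand P = 101 − 0.01Q, supply P = 21.75 + Q.
Competitive equilibrium: 101 − 0.01Q = 21.75 + Q → Q* = 78.4653, P* = 100.2153.
With the tax, the buyer price exceeds the seller price by 42.5: (101 − 0.01Q) − (21.75 + Q) = 42.5 → Q' = 36.3861.
Tax revenue = 42.5 × 36.3861 = 1546.41.

1546.41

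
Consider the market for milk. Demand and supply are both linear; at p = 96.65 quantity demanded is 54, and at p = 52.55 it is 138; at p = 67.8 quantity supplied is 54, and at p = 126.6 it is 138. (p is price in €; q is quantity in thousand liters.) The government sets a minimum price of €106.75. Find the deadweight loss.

€1121.43 thousand

Demand slope = (52.55 − 96.65)/(138 − 54) = −0.525, so p = 125 − 0.525q.
Supply slope = (126.6 − 67.8)/(138 − 54) = 0.7, so p = 30 + 0.7q.
Competitive equilibrium: 125 − 0.525q = 30 + 0.7q → q* = 77.551, p* = 84.2857.
At the floor p = 106.75, quantity demanded = (125 − 106.75)/0.525 = 34.7619.
Sellers' marginal cost at q' = 34.7619: 30 + 0.7·34.7619 = 54.3333.
Δq = 77.551 − 34.7619 = 42.7891; wedge = 106.75 − 54.3333 = 52.4167.
Deadweight loss = ½ × 42.7891 × 52.4167 = €1121.43 thousand.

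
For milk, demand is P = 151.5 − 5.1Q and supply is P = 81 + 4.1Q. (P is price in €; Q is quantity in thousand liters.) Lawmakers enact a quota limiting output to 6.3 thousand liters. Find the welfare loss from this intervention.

Competitive equilibrium: 151.5 − 5.1Q = 81 + 4.1Q → Q* = 7.663, P* = 112.4185.
At Q = 6.3: demand price = 151.5 − 5.1·6.3 = 119.37; supply price = 81 + 4.1·6.3 = 106.83.
ΔQ = 7.663 − 6.3 = 1.363; wedge = 119.37 − 106.83 = 12.54.
Welfare loss = ½ × 1.363 × 12.54 = €8.55 thousand.

€8.55 thousand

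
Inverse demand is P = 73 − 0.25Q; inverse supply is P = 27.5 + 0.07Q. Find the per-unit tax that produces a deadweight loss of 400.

16

Competitive equilibrium: 73 − 0.25Q = 27.5 + 0.07Q → Q* = 142.1875, P* = 37.4531.
A tax t gives ΔQ = t/0.32 and wedge t, so DWL = t²/0.64.
t²/0.64 = 400 → t² = 256 → t = 16.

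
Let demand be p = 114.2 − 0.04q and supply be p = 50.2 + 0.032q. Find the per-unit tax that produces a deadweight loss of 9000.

36

Competitive equilibrium: 114.2 − 0.04q = 50.2 + 0.032q → q* = 888.8889, p* = 78.6444.
A tax t gives Δq = t/0.072 and wedge t, so DWL = t²/0.144.
t²/0.144 = 9000 → t² = 1296 → t = 36.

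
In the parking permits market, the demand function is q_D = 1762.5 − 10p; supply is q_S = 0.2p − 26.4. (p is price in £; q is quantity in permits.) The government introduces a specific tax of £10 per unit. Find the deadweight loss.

£9.80

In inverse form: demand p = 176.25 − 0.1q, supply p = 132 + 5q.
Competitive equilibrium: 176.25 − 0.1q = 132 + 5q → q* = 8.6765, p* = 175.3824.
With the tax, the buyer price exceeds the seller price by 10: (176.25 − 0.1q) − (132 + 5q) = 10 → q' = 6.7157.
Δq = 8.6765 − 6.7157 = 1.9608; the wedge equals the tax, 10.
Deadweight loss = ½ × 1.9608 × 10 = £9.80.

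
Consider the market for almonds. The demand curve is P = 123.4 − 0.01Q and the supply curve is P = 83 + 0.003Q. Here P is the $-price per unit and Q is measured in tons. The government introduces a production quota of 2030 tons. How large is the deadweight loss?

$7549.23

Competitive equilibrium: 123.4 − 0.01Q = 83 + 0.003Q → Q* = 3107.6923, P* = 92.3231.
At Q = 2030: demand price = 123.4 − 0.01·2030 = 103.1; supply price = 83 + 0.003·2030 = 89.09.
ΔQ = 3107.6923 − 2030 = 1077.6923; wedge = 103.1 − 89.09 = 14.01.
Welfare loss = ½ × 1077.6923 × 14.01 = $7549.23.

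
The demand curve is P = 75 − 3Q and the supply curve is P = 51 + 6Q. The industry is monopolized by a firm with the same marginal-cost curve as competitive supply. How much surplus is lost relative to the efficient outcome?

Competitive equilibrium: 75 − 3Q = 51 + 6Q → Q* = 2.6667, P* = 67.
Marginal revenue: MR = 75 − 6Q. Set MR = MC: 75 − 6Q = 51 + 6Q → Q_m = 2.
Price P_m = 75 − 3·2 = 69; MC(Q_m) = 51 + 6·2 = 63.
Competitive Q* = 2.6667, so ΔQ = 0.6667; wedge = 69 − 63 = 6.
DWL = ½ × 0.6667 × 6 = 2.

2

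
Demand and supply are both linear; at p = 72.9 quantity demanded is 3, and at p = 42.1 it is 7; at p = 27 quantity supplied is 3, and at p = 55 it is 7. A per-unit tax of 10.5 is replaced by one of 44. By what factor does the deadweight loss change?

17.560

Demand slope = (42.1 − 72.9)/(7 − 3) = −7.7, so p = 96 − 7.7q.
Supply slope = (55 − 27)/(7 − 3) = 7, so p = 6 + 7q.
Competitive equilibrium: 96 − 7.7q = 6 + 7q → q* = 6.1224, p* = 48.8571.
For a per-unit tax t: Δq = t/14.7, so DWL = ½·t·(t/14.7) = t²/29.4.
At t = 10.5: DWL = 3.75. At t = 44: DWL = 65.850.
Ratio = (44/10.5)² = 17.560.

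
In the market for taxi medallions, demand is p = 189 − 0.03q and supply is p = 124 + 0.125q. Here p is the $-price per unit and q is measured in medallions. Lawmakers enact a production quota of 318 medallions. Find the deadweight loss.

$796.14

Competitive equilibrium: 189 − 0.03q = 124 + 0.125q → q* = 419.3548, p* = 176.4194.
At q = 318: demand price = 189 − 0.03·318 = 179.46; supply price = 124 + 0.125·318 = 163.75.
Δq = 419.3548 − 318 = 101.3548; wedge = 179.46 − 163.75 = 15.71.
The triangle = ½ × 101.3548 × 15.71 = $796.14.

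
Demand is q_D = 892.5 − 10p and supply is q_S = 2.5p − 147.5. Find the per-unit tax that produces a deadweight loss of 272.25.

In inverse form: demand p = 89.25 − 0.1q, supply p = 59 + 0.4q.
Competitive equilibrium: 89.25 − 0.1q = 59 + 0.4q → q* = 60.5, p* = 83.2.
A tax t gives Δq = t/0.5 and wedge t, so DWL = t²/1.
t²/1 = 272.25 → t² = 272.25 → t = 16.5.

16.5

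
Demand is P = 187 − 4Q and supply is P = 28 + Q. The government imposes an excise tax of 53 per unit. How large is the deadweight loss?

280.90

Competitive equilibrium: 187 − 4Q = 28 + Q → Q* = 31.8, P* = 59.8.
With the tax, the buyer price exceeds the seller price by 53: (187 − 4Q) − (28 + Q) = 53 → Q' = 21.2.
ΔQ = 31.8 − 21.2 = 10.6; the wedge equals the tax, 53.
Deadweight loss = ½ × 10.6 × 53 = 280.90.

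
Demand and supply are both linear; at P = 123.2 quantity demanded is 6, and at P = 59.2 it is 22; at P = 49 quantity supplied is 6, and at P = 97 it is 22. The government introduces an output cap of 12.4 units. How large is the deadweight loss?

61.74

Demand slope = (59.2 − 123.2)/(22 − 6) = −4, so P = 147.2 − 4Q.
Supply slope = (97 − 49)/(22 − 6) = 3, so P = 31 + 3Q.
Competitive equilibrium: 147.2 − 4Q = 31 + 3Q → Q* = 16.6, P* = 80.8.
At Q = 12.4: demand price = 147.2 − 4·12.4 = 97.6; supply price = 31 + 3·12.4 = 68.2.
ΔQ = 16.6 − 12.4 = 4.2; wedge = 97.6 − 68.2 = 29.4.
The triangle = ½ × 4.2 × 29.4 = 61.74.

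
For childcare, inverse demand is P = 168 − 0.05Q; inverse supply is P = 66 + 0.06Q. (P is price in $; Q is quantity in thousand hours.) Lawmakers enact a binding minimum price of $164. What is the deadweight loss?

$39482.91 thousand

Competitive equilibrium: 168 − 0.05Q = 66 + 0.06Q → Q* = 927.2727, P* = 121.6364.
At the floor P = 164, quantity demanded = (168 − 164)/0.05 = 80.
Sellers' marginal cost at Q' = 80: 66 + 0.06·80 = 70.8.
ΔQ = 927.2727 − 80 = 847.2727; wedge = 164 − 70.8 = 93.2.
Welfare loss = ½ × 847.2727 × 93.2 = $39482.91 thousand.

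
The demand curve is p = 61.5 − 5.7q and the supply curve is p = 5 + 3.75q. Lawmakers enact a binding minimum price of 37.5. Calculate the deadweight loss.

14.77

Competitive equilibrium: 61.5 − 5.7q = 5 + 3.75q → q* = 5.9788, p* = 27.4206.
At the floor p = 37.5, quantity demanded = (61.5 − 37.5)/5.7 = 4.2105.
Sellers' marginal cost at q' = 4.2105: 5 + 3.75·4.2105 = 20.7894.
Δq = 5.9788 − 4.2105 = 1.7683; wedge = 37.5 − 20.7894 = 16.7106.
Deadweight loss = ½ × 1.7683 × 16.7106 = 14.77.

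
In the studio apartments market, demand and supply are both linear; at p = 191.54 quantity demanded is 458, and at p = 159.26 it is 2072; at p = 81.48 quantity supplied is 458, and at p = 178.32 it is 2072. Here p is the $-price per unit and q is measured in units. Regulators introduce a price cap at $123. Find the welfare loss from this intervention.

$18700.56

Demand slope = (159.26 − 191.54)/(2072 − 458) = −0.02, so p = 200.7 − 0.02q.
Supply slope = (178.32 − 81.48)/(2072 − 458) = 0.06, so p = 54 + 0.06q.
Competitive equilibrium: 200.7 − 0.02q = 54 + 0.06q → q* = 1833.75, p* = 164.025.
At the ceiling p = 123, quantity supplied = (123 − 54)/0.06 = 1150.
Willingness to pay at q' = 1150: 200.7 − 0.02·1150 = 177.7.
Δq = 1833.75 − 1150 = 683.75; wedge = 177.7 − 123 = 54.7.
Deadweight loss = ½ × 683.75 × 54.7 = $18700.56.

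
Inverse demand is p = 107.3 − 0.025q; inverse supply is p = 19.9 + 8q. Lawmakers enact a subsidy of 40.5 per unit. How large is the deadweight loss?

Competitive equilibrium: 107.3 − 0.025q = 19.9 + 8q → q* = 10.891, p* = 107.0277.
The subsidy lowers effective supply by 40.5: p = 8q − 20.6.
New quantity: 107.3 − 0.025q = 8q − 20.6 → q' = 15.9377.
Overproduction Δq = 15.9377 − 10.891 = 5.0467; wedge = subsidy = 40.5.
The triangle = ½ × 5.0467 × 40.5 = 102.20.

102.20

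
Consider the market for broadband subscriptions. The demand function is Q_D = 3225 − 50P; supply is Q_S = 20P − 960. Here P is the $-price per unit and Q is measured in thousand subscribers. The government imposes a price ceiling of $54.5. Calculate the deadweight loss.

In inverse form: demand P = 64.5 − 0.02Q, supply P = 48 + 0.05Q.
Competitive equilibrium: 64.5 − 0.02Q = 48 + 0.05Q → Q* = 235.7143, P* = 59.7857.
At the ceiling P = 54.5, quantity supplied = (54.5 − 48)/0.05 = 130.
Willingness to pay at Q' = 130: 64.5 − 0.02·130 = 61.9.
ΔQ = 235.7143 − 130 = 105.7143; wedge = 61.9 − 54.5 = 7.4.
The triangle = ½ × 105.7143 × 7.4 = $391.14 thousand.

$391.14 thousand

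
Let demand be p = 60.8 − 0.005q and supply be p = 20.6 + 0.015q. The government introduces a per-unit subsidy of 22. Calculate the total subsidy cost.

Competitive equilibrium: 60.8 − 0.005q = 20.6 + 0.015q → q* = 2010, p* = 50.75.
The subsidy lowers effective supply by 22: p = 0.015q − 1.4.
New quantity: 60.8 − 0.005q = 0.015q − 1.4 → q' = 3110.
Total subsidy cost = 22 × 3110 = 68420.

68420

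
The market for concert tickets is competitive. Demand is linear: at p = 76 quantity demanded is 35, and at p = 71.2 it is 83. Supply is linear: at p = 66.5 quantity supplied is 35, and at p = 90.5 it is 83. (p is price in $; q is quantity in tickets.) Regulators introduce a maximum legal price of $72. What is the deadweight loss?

Demand slope = (71.2 − 76)/(83 − 35) = −0.1, so p = 79.5 − 0.1q.
Supply slope = (90.5 − 66.5)/(83 − 35) = 0.5, so p = 49 + 0.5q.
Competitive equilibrium: 79.5 − 0.1q = 49 + 0.5q → q* = 50.8333, p* = 74.4167.
At the ceiling p = 72, quantity supplied = (72 − 49)/0.5 = 46.
Willingness to pay at q' = 46: 79.5 − 0.1·46 = 74.9.
Δq = 50.8333 − 46 = 4.8333; wedge = 74.9 − 72 = 2.9.
DWL = ½ × 4.8333 × 2.9 = $7.01.

$7.01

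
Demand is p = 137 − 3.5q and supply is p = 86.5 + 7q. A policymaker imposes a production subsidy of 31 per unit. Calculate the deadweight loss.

45.76

Competitive equilibrium: 137 − 3.5q = 86.5 + 7q → q* = 4.8095, p* = 120.1667.
The subsidy lowers effective supply by 31: p = 55.5 + 7q.
New quantity: 137 − 3.5q = 55.5 + 7q → q' = 7.7619.
Overproduction Δq = 7.7619 − 4.8095 = 2.9524; wedge = subsidy = 31.
Deadweight loss = ½ × 2.9524 × 31 = 45.76.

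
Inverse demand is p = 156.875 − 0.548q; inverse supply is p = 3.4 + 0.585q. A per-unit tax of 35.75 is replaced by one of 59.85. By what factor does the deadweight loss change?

2.803

Competitive equilibrium: 156.875 − 0.548q = 3.4 + 0.585q → q* = 135.459, p* = 82.6435.
For a per-unit tax t: Δq = t/1.133, so DWL = ½·t·(t/1.133) = t²/2.266.
At t = 35.75: DWL = 564.017. At t = 59.85: DWL = 1580.769.
Ratio = (59.85/35.75)² = 2.803.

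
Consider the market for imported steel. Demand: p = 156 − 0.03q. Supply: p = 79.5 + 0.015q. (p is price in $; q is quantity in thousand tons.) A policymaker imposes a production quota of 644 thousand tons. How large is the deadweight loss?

$25090.56 thousand

Competitive equilibrium: 156 − 0.03q = 79.5 + 0.015q → q* = 1700, p* = 105.
At q = 644: demand price = 156 − 0.03·644 = 136.68; supply price = 79.5 + 0.015·644 = 89.16.
Δq = 1700 − 644 = 1056; wedge = 136.68 − 89.16 = 47.52.
Deadweight loss = ½ × 1056 × 47.52 = $25090.56 thousand.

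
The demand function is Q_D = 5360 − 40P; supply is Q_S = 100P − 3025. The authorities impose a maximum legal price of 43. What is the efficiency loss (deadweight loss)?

In inverse form: demand P = 134 − 0.025Q, supply P = 30.25 + 0.01Q.
Competitive equilibrium: 134 − 0.025Q = 30.25 + 0.01Q → Q* = 2964.2857, P* = 59.8929.
At the ceiling P = 43, quantity supplied = (43 − 30.25)/0.01 = 1275.
Willingness to pay at Q' = 1275: 134 − 0.025·1275 = 102.125.
ΔQ = 2964.2857 − 1275 = 1689.2857; wedge = 102.125 − 43 = 59.125.
Deadweight loss = ½ × 1689.2857 × 59.125 = 49939.51.

49939.51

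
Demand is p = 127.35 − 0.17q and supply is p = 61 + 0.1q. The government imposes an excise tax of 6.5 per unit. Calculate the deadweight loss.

Competitive equilibrium: 127.35 − 0.17q = 61 + 0.1q → q* = 245.7407, p* = 85.5741.
With the tax, the buyer price exceeds the seller price by 6.5: (127.35 − 0.17q) − (61 + 0.1q) = 6.5 → q' = 221.6667.
Δq = 245.7407 − 221.6667 = 24.074; the wedge equals the tax, 6.5.
DWL = ½ × 24.074 × 6.5 = 78.24.

78.24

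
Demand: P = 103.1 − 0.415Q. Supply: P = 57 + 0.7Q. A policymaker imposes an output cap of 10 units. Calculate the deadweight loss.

Competitive equilibrium: 103.1 − 0.415Q = 57 + 0.7Q → Q* = 41.3453, P* = 85.9417.
At Q = 10: demand price = 103.1 − 0.415·10 = 98.95; supply price = 57 + 0.7·10 = 64.
ΔQ = 41.3453 − 10 = 31.3453; wedge = 98.95 − 64 = 34.95.
Deadweight loss = ½ × 31.3453 × 34.95 = 547.76.

547.76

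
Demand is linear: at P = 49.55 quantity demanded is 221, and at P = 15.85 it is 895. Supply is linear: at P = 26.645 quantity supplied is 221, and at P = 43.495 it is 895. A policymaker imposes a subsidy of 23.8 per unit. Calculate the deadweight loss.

3776.27

Demand slope = (15.85 − 49.55)/(895 − 221) = −0.05, so P = 60.6 − 0.05Q.
Supply slope = (43.495 − 26.645)/(895 − 221) = 0.025, so P = 21.12 + 0.025Q.
Competitive equilibrium: 60.6 − 0.05Q = 21.12 + 0.025Q → Q* = 526.4, P* = 34.28.
The subsidy lowers effective supply by 23.8: P = 0.025Q − 2.68.
New quantity: 60.6 − 0.05Q = 0.025Q − 2.68 → Q' = 843.7333.
Overproduction ΔQ = 843.7333 − 526.4 = 317.3333; wedge = subsidy = 23.8.
The triangle = ½ × 317.3333 × 23.8 = 3776.27.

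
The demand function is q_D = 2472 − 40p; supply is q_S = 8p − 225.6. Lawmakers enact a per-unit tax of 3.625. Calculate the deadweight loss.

43.80

In inverse form: demand p = 61.8 − 0.025q, supply p = 28.2 + 0.125q.
Competitive equilibrium: 61.8 − 0.025q = 28.2 + 0.125q → q* = 224, p* = 56.2.
With the tax, the buyer price exceeds the seller price by 3.625: (61.8 − 0.025q) − (28.2 + 0.125q) = 3.625 → q' = 199.8333.
Δq = 224 − 199.8333 = 24.1667; the wedge equals the tax, 3.625.
Welfare loss = ½ × 24.1667 × 3.625 = 43.80.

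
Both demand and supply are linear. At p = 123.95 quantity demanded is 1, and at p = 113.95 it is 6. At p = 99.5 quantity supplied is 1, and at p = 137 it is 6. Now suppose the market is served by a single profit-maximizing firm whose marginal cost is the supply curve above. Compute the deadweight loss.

Demand slope = (113.95 − 123.95)/(6 − 1) = −2, so p = 125.95 − 2q.
Supply slope = (137 − 99.5)/(6 − 1) = 7.5, so p = 92 + 7.5q.
Competitive equilibrium: 125.95 − 2q = 92 + 7.5q → q* = 3.5737, p* = 118.8026.
Marginal revenue: MR = 125.95 − 4q. Set MR = MC: 125.95 − 4q = 92 + 7.5q → q_m = 2.9522.
Price p_m = 125.95 − 2·2.9522 = 120.0456; MC(q_m) = 92 + 7.5·2.9522 = 114.1415.
Competitive q* = 3.5737, so Δq = 0.6215; wedge = 120.0456 − 114.1415 = 5.9041.
DWL = ½ × 0.6215 × 5.9041 = 1.83.

1.83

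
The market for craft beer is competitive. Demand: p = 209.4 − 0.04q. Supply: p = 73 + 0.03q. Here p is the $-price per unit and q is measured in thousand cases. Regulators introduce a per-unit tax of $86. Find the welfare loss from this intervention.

Competitive equilibrium: 209.4 − 0.04q = 73 + 0.03q → q* = 1948.5714, p* = 131.4571.
With the tax, the buyer price exceeds the seller price by 86: (209.4 − 0.04q) − (73 + 0.03q) = 86 → q' = 720.
Δq = 1948.5714 − 720 = 1228.5714; the wedge equals the tax, 86.
Deadweight loss = ½ × 1228.5714 × 86 = $52828.57 thousand.

$52828.57 thousand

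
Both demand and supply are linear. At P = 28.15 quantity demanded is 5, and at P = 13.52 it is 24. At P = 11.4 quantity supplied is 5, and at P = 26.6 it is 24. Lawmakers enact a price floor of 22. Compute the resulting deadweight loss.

Demand slope = (13.52 − 28.15)/(24 − 5) = −0.77, so P = 32 − 0.77Q.
Supply slope = (26.6 − 11.4)/(24 − 5) = 0.8, so P = 7.4 + 0.8Q.
Competitive equilibrium: 32 − 0.77Q = 7.4 + 0.8Q → Q* = 15.6688, P* = 19.935.
At the floor P = 22, quantity demanded = (32 − 22)/0.77 = 12.987.
Sellers' marginal cost at Q' = 12.987: 7.4 + 0.8·12.987 = 17.7896.
ΔQ = 15.6688 − 12.987 = 2.6818; wedge = 22 − 17.7896 = 4.2104.
Welfare loss = ½ × 2.6818 × 4.2104 = 5.65.

5.65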